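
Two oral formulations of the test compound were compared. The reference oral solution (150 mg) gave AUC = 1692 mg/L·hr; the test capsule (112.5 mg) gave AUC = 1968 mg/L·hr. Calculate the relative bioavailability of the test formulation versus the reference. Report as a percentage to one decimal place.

F_rel = 155.1%

F_rel = (AUC_test/D_test) / (AUC_ref/D_ref)
      = (1968/112.5) / (1692/150)
      = 17.4933 / 11.28 = 1.5508 = 155.08%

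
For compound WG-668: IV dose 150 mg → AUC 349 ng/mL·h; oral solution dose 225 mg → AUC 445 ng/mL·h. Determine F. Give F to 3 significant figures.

F = (AUC_ev / D_ev) / (AUC_iv / D_iv)
  = (445/225) / (349/150)
  = 1.97778 / 2.32667 = 0.8500

F = 0.850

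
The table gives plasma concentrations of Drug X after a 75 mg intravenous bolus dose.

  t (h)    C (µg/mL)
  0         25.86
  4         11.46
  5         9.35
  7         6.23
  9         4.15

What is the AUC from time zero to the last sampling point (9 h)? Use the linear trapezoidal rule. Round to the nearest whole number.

AUC = 111 µg/mL·h

Trapezoidal AUC_0→9:
  [0→4]: (25.86+11.46)/2 × 4 = 74.64
  [4→5]: (11.46+9.35)/2 × 1 = 10.405
  [5→7]: (9.35+6.23)/2 × 2 = 15.58
  [7→9]: (6.23+4.15)/2 × 2 = 10.38
  Sum = 111.005 µg/mL·h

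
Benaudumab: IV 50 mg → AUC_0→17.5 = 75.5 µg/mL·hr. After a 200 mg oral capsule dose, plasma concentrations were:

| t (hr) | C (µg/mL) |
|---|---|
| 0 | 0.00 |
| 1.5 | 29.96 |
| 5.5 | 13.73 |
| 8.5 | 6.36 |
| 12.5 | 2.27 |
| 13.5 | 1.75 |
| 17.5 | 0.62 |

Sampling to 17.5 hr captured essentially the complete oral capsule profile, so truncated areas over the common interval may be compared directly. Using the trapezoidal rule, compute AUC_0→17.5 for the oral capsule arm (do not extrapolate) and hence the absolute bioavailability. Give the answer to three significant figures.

F = 0.543

Trapezoidal AUC_0→17.5 (oral capsule):
  [0→1.5]: (0.00+29.96)/2 × 1.5 = 22.47
  [1.5→5.5]: (29.96+13.73)/2 × 4 = 87.38
  [5.5→8.5]: (13.73+6.36)/2 × 3 = 30.135
  [8.5→12.5]: (6.36+2.27)/2 × 4 = 17.26
  [12.5→13.5]: (2.27+1.75)/2 × 1 = 2.01
  [13.5→17.5]: (1.75+0.62)/2 × 4 = 4.74
  Sum = 163.995 µg/mL·hr
F = (AUC_ev/D_ev)/(AUC_iv/D_iv) = (163.995/200)/(75.5/50) = 0.819975/1.51 = 0.5430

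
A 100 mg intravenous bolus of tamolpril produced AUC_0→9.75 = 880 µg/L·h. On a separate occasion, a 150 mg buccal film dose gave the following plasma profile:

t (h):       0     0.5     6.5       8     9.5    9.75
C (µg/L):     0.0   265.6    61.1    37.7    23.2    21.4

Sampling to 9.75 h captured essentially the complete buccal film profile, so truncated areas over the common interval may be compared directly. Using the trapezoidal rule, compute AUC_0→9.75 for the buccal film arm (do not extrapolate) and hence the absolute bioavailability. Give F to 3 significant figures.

Trapezoidal AUC_0→9.75 (buccal film):
  [0→0.5]: (0.0+265.6)/2 × 0.5 = 66.4
  [0.5→6.5]: (265.6+61.1)/2 × 6 = 980.1
  [6.5→8]: (61.1+37.7)/2 × 1.5 = 74.1
  [8→9.5]: (37.7+23.2)/2 × 1.5 = 45.675
  [9.5→9.75]: (23.2+21.4)/2 × 0.25 = 5.575
  Sum = 1171.85 µg/L·h
F = (AUC_ev/D_ev)/(AUC_iv/D_iv) = (1171.85/150)/(880/100) = 7.81233/8.8 = 0.8878

F = 0.888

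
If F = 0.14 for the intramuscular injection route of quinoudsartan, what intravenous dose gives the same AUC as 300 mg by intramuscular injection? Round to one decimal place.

Systemic exposure from an extravascular dose = F × D_ev, so the equivalent IV dose is F × D_ev.
D_iv = F × D_ev = 0.14 × 300 = 42 mg

D_iv = 42.0 mg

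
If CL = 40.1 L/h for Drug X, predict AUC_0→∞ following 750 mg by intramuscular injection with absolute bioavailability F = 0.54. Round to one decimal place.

AUC = 10.1 mg/L·h

AUC_0→∞ = F × Dose / CL
        = 0.54 × 750 / 40.1 = 10.0998 mg/L·h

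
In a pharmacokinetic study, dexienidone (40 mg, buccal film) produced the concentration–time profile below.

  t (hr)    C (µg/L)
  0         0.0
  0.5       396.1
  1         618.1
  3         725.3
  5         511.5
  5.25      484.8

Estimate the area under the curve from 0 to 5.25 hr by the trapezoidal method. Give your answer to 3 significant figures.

Trapezoidal AUC_0→5.25:
  [0→0.5]: (0.0+396.1)/2 × 0.5 = 99.025
  [0.5→1]: (396.1+618.1)/2 × 0.5 = 253.55
  [1→3]: (618.1+725.3)/2 × 2 = 1343.4
  [3→5]: (725.3+511.5)/2 × 2 = 1236.8
  [5→5.25]: (511.5+484.8)/2 × 0.25 = 124.5375
  Sum = 3057.3125 µg/L·hr

AUC = 3060 µg/L·hr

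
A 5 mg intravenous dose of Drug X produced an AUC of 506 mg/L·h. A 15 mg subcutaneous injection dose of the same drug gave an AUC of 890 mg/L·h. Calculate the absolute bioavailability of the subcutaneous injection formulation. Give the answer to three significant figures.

F = (AUC_ev / D_ev) / (AUC_iv / D_iv)
  = (890/15) / (506/5)
  = 59.3333 / 101.2 = 0.5863

F = 0.586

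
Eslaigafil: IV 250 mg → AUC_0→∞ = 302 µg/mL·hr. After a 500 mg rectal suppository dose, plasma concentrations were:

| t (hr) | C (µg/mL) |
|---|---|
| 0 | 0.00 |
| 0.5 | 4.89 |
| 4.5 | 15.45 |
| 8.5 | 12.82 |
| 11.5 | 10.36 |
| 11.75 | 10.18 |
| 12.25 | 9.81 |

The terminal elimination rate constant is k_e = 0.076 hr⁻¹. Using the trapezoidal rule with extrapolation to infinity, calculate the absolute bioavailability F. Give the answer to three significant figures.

F = 0.447

Trapezoidal AUC_0→12.25 (rectal suppository):
  [0→0.5]: (0.00+4.89)/2 × 0.5 = 1.2225
  [0.5→4.5]: (4.89+15.45)/2 × 4 = 40.68
  [4.5→8.5]: (15.45+12.82)/2 × 4 = 56.54
  [8.5→11.5]: (12.82+10.36)/2 × 3 = 34.77
  [11.5→11.75]: (10.36+10.18)/2 × 0.25 = 2.5675
  [11.75→12.25]: (10.18+9.81)/2 × 0.5 = 4.9975
  Sum = 140.7775 µg/mL·hr
Tail: C_last/k_e = 9.81/0.076 = 129.079
AUC_0→∞ (rectal suppository) = 140.7775 + 129.079 = 269.8565 µg/mL·hr
F = (AUC_ev/D_ev)/(AUC_iv/D_iv) = (269.8565/500)/(302/250) = 0.539713/1.208 = 0.4468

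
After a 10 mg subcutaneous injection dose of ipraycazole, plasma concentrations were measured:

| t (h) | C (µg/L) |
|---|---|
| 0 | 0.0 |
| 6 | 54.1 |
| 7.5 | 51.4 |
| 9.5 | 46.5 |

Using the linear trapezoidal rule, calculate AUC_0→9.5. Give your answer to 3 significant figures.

AUC = 339 µg/L·h

Trapezoidal AUC_0→9.5:
  [0→6]: (0.0+54.1)/2 × 6 = 162.3
  [6→7.5]: (54.1+51.4)/2 × 1.5 = 79.125
  [7.5→9.5]: (51.4+46.5)/2 × 2 = 97.9
  Sum = 339.325 µg/L·h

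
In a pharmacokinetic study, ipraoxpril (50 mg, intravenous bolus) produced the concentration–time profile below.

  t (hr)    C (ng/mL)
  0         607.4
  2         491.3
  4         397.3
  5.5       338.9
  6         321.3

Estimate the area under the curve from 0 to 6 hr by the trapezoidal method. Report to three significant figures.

AUC = 2700 ng/mL·hr

Trapezoidal AUC_0→6:
  [0→2]: (607.4+491.3)/2 × 2 = 1098.7
  [2→4]: (491.3+397.3)/2 × 2 = 888.6
  [4→5.5]: (397.3+338.9)/2 × 1.5 = 552.15
  [5.5→6]: (338.9+321.3)/2 × 0.5 = 165.05
  Sum = 2704.5 ng/mL·hr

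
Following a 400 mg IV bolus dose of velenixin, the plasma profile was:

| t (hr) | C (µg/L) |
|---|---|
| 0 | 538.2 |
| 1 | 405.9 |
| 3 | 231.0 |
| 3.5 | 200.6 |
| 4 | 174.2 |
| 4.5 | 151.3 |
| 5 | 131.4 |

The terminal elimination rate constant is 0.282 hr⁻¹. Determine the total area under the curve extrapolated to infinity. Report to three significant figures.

Trapezoidal AUC_0→5:
  [0→1]: (538.2+405.9)/2 × 1 = 472.05
  [1→3]: (405.9+231.0)/2 × 2 = 636.9
  [3→3.5]: (231.0+200.6)/2 × 0.5 = 107.9
  [3.5→4]: (200.6+174.2)/2 × 0.5 = 93.7
  [4→4.5]: (174.2+151.3)/2 × 0.5 = 81.375
  [4.5→5]: (151.3+131.4)/2 × 0.5 = 70.675
  Sum = 1462.6 µg/L·hr
Extrapolated tail: C_last / k_e = 131.4 / 0.282 = 465.957
AUC_0→∞ = 1462.6 + 465.957 = 1928.557 µg/L·hr

AUC = 1930 µg/L·hr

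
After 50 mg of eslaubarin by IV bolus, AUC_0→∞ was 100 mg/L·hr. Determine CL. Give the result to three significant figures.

CL = Dose_iv / AUC_0→∞
   = 50 / 100 = 0.5 L/hr

CL = 0.500 L/hr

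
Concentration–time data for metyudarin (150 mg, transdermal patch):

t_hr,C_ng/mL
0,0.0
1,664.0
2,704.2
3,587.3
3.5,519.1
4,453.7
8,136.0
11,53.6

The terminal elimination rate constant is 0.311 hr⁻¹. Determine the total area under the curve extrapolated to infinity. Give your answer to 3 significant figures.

Trapezoidal AUC_0→11:
  [0→1]: (0.0+664.0)/2 × 1 = 332.0
  [1→2]: (664.0+704.2)/2 × 1 = 684.1
  [2→3]: (704.2+587.3)/2 × 1 = 645.75
  [3→3.5]: (587.3+519.1)/2 × 0.5 = 276.6
  [3.5→4]: (519.1+453.7)/2 × 0.5 = 243.2
  [4→8]: (453.7+136.0)/2 × 4 = 1179.4
  [8→11]: (136.0+53.6)/2 × 3 = 284.4
  Sum = 3645.45 ng/mL·hr
Extrapolated tail: C_last / k_e = 53.6 / 0.311 = 172.347
AUC_0→∞ = 3645.45 + 172.347 = 3817.797 ng/mL·hr

AUC = 3820 ng/mL·hr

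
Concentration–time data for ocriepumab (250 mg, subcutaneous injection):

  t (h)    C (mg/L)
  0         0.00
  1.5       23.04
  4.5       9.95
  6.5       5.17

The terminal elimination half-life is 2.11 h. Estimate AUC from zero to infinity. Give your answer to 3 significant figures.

AUC = 97.6 mg/L·h

Trapezoidal AUC_0→6.5:
  [0→1.5]: (0.00+23.04)/2 × 1.5 = 17.28
  [1.5→4.5]: (23.04+9.95)/2 × 3 = 49.485
  [4.5→6.5]: (9.95+5.17)/2 × 2 = 15.12
  Sum = 81.885 mg/L·h
k_e = ln2 / t½ = 0.693147 / 2.11 = 0.3285 h^-1
Extrapolated tail: C_last / k_e = 5.17 / 0.3285 = 15.738
AUC_0→∞ = 81.885 + 15.738 = 97.623 mg/L·h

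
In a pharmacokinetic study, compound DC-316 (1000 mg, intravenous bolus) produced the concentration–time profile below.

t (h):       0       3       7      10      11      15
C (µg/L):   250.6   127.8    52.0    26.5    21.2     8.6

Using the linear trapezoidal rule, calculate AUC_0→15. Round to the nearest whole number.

Trapezoidal AUC_0→15:
  [0→3]: (250.6+127.8)/2 × 3 = 567.6
  [3→7]: (127.8+52.0)/2 × 4 = 359.6
  [7→10]: (52.0+26.5)/2 × 3 = 117.75
  [10→11]: (26.5+21.2)/2 × 1 = 23.85
  [11→15]: (21.2+8.6)/2 × 4 = 59.6
  Sum = 1128.4 µg/L·h

AUC = 1128 µg/L·h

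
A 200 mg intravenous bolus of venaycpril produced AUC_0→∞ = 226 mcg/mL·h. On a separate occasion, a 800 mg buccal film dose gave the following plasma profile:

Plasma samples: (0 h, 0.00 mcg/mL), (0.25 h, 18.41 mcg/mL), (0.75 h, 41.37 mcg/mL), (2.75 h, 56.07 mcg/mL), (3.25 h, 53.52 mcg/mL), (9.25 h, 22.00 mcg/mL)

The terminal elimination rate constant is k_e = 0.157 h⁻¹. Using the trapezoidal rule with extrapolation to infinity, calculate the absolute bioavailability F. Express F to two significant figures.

Trapezoidal AUC_0→9.25 (buccal film):
  [0→0.25]: (0.00+18.41)/2 × 0.25 = 2.30125
  [0.25→0.75]: (18.41+41.37)/2 × 0.5 = 14.945
  [0.75→2.75]: (41.37+56.07)/2 × 2 = 97.44
  [2.75→3.25]: (56.07+53.52)/2 × 0.5 = 27.3975
  [3.25→9.25]: (53.52+22.00)/2 × 6 = 226.56
  Sum = 368.64375 mcg/mL·h
Tail: C_last/k_e = 22.00/0.157 = 140.127
AUC_0→∞ (buccal film) = 368.64375 + 140.127 = 508.77075 mcg/mL·h
F = (AUC_ev/D_ev)/(AUC_iv/D_iv) = (508.77075/800)/(226/200) = 0.635963/1.13 = 0.5628

F = 0.56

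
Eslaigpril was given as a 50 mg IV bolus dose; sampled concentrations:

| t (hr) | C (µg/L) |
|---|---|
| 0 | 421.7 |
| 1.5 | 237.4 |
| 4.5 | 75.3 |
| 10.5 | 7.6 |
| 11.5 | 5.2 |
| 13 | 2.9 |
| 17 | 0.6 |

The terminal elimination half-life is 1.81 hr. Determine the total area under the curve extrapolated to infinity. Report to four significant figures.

Trapezoidal AUC_0→17:
  [0→1.5]: (421.7+237.4)/2 × 1.5 = 494.325
  [1.5→4.5]: (237.4+75.3)/2 × 3 = 469.05
  [4.5→10.5]: (75.3+7.6)/2 × 6 = 248.7
  [10.5→11.5]: (7.6+5.2)/2 × 1 = 6.4
  [11.5→13]: (5.2+2.9)/2 × 1.5 = 6.075
  [13→17]: (2.9+0.6)/2 × 4 = 7.0
  Sum = 1231.55 µg/L·hr
k_e = ln2 / t½ = 0.693147 / 1.81 = 0.3830 hr^-1
Extrapolated tail: C_last / k_e = 0.6 / 0.383 = 1.567
AUC_0→∞ = 1231.55 + 1.567 = 1233.117 µg/L·hr

AUC = 1233 µg/L·hr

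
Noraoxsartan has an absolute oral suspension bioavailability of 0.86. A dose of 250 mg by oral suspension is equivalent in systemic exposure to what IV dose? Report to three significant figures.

Systemic exposure from an extravascular dose = F × D_ev, so the equivalent IV dose is F × D_ev.
D_iv = F × D_ev = 0.86 × 250 = 215 mg

D_iv = 215 mg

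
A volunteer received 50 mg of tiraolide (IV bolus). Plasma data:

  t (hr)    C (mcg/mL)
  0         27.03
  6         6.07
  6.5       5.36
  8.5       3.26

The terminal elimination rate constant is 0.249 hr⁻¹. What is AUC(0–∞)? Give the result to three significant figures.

Trapezoidal AUC_0→8.5:
  [0→6]: (27.03+6.07)/2 × 6 = 99.3
  [6→6.5]: (6.07+5.36)/2 × 0.5 = 2.8575
  [6.5→8.5]: (5.36+3.26)/2 × 2 = 8.62
  Sum = 110.7775 mcg/mL·hr
Extrapolated tail: C_last / k_e = 3.26 / 0.249 = 13.092
AUC_0→∞ = 110.7775 + 13.092 = 123.8695 mcg/mL·hr

AUC = 124 mcg/mL·hr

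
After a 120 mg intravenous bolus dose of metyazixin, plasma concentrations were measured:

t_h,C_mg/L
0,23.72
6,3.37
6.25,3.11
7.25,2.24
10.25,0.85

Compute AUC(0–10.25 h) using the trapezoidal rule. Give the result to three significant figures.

Trapezoidal AUC_0→10.25:
  [0→6]: (23.72+3.37)/2 × 6 = 81.27
  [6→6.25]: (3.37+3.11)/2 × 0.25 = 0.81
  [6.25→7.25]: (3.11+2.24)/2 × 1 = 2.675
  [7.25→10.25]: (2.24+0.85)/2 × 3 = 4.635
  Sum = 89.39 mg/L·h

AUC = 89.4 mg/L·h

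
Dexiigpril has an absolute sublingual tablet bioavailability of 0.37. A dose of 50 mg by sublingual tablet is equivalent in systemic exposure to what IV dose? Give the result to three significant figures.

Systemic exposure from an extravascular dose = F × D_ev, so the equivalent IV dose is F × D_ev.
D_iv = F × D_ev = 0.37 × 50 = 18.5 mg

D_iv = 18.5 mg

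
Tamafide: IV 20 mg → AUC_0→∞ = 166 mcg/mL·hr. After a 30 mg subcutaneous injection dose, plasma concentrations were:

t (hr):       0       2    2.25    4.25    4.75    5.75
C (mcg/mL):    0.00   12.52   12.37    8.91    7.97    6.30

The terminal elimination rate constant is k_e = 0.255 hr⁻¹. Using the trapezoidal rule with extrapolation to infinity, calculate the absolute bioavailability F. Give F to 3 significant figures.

F = 0.293

Trapezoidal AUC_0→5.75 (subcutaneous injection):
  [0→2]: (0.00+12.52)/2 × 2 = 12.52
  [2→2.25]: (12.52+12.37)/2 × 0.25 = 3.11125
  [2.25→4.25]: (12.37+8.91)/2 × 2 = 21.28
  [4.25→4.75]: (8.91+7.97)/2 × 0.5 = 4.22
  [4.75→5.75]: (7.97+6.30)/2 × 1 = 7.135
  Sum = 48.26625 mcg/mL·hr
Tail: C_last/k_e = 6.30/0.255 = 24.706
AUC_0→∞ (subcutaneous injection) = 48.26625 + 24.706 = 72.97225 mcg/mL·hr
F = (AUC_ev/D_ev)/(AUC_iv/D_iv) = (72.97225/30)/(166/20) = 2.43241/8.3 = 0.2931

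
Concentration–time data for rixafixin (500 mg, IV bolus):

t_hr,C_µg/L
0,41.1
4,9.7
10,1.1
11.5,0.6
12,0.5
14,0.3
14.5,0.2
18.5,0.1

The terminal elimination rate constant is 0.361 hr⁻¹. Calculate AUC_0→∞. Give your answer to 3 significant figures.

Trapezoidal AUC_0→18.5:
  [0→4]: (41.1+9.7)/2 × 4 = 101.6
  [4→10]: (9.7+1.1)/2 × 6 = 32.4
  [10→11.5]: (1.1+0.6)/2 × 1.5 = 1.275
  [11.5→12]: (0.6+0.5)/2 × 0.5 = 0.275
  [12→14]: (0.5+0.3)/2 × 2 = 0.8
  [14→14.5]: (0.3+0.2)/2 × 0.5 = 0.125
  [14.5→18.5]: (0.2+0.1)/2 × 4 = 0.6
  Sum = 137.075 µg/L·hr
Extrapolated tail: C_last / k_e = 0.1 / 0.361 = 0.277
AUC_0→∞ = 137.075 + 0.277 = 137.352 µg/L·hr

AUC = 137 µg/L·hr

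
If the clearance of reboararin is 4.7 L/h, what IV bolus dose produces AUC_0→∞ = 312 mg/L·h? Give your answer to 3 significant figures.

Dose_iv = CL × AUC_0→∞
     = 4.7 × 312 = 1466.4 mg

Dose = 1470 mg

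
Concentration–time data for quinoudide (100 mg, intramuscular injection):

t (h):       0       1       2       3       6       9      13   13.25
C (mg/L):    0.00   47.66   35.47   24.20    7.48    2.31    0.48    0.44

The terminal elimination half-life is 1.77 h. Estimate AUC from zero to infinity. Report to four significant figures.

AUC = 164.3 mg/L·h

Trapezoidal AUC_0→13.25:
  [0→1]: (0.00+47.66)/2 × 1 = 23.83
  [1→2]: (47.66+35.47)/2 × 1 = 41.565
  [2→3]: (35.47+24.20)/2 × 1 = 29.835
  [3→6]: (24.20+7.48)/2 × 3 = 47.52
  [6→9]: (7.48+2.31)/2 × 3 = 14.685
  [9→13]: (2.31+0.48)/2 × 4 = 5.58
  [13→13.25]: (0.48+0.44)/2 × 0.25 = 0.115
  Sum = 163.13 mg/L·h
k_e = ln2 / t½ = 0.693147 / 1.77 = 0.3916 h^-1
Extrapolated tail: C_last / k_e = 0.44 / 0.3916 = 1.124
AUC_0→∞ = 163.13 + 1.124 = 164.254 mg/L·h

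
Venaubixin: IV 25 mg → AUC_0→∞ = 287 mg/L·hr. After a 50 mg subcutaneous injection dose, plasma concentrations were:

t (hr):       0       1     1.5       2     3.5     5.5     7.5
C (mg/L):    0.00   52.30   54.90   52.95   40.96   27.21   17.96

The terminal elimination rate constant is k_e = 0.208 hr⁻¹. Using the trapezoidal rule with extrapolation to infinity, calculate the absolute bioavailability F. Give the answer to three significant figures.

Trapezoidal AUC_0→7.5 (subcutaneous injection):
  [0→1]: (0.00+52.30)/2 × 1 = 26.15
  [1→1.5]: (52.30+54.90)/2 × 0.5 = 26.8
  [1.5→2]: (54.90+52.95)/2 × 0.5 = 26.9625
  [2→3.5]: (52.95+40.96)/2 × 1.5 = 70.4325
  [3.5→5.5]: (40.96+27.21)/2 × 2 = 68.17
  [5.5→7.5]: (27.21+17.96)/2 × 2 = 45.17
  Sum = 263.685 mg/L·hr
Tail: C_last/k_e = 17.96/0.208 = 86.346
AUC_0→∞ (subcutaneous injection) = 263.685 + 86.346 = 350.031 mg/L·hr
F = (AUC_ev/D_ev)/(AUC_iv/D_iv) = (350.031/50)/(287/25) = 7.00062/11.48 = 0.6098

F = 0.610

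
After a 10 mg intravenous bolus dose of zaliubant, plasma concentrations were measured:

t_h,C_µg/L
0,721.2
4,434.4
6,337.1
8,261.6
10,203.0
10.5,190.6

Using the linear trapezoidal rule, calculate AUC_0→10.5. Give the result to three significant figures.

Trapezoidal AUC_0→10.5:
  [0→4]: (721.2+434.4)/2 × 4 = 2311.2
  [4→6]: (434.4+337.1)/2 × 2 = 771.5
  [6→8]: (337.1+261.6)/2 × 2 = 598.7
  [8→10]: (261.6+203.0)/2 × 2 = 464.6
  [10→10.5]: (203.0+190.6)/2 × 0.5 = 98.4
  Sum = 4244.4 µg/L·h

AUC = 4240 µg/L·h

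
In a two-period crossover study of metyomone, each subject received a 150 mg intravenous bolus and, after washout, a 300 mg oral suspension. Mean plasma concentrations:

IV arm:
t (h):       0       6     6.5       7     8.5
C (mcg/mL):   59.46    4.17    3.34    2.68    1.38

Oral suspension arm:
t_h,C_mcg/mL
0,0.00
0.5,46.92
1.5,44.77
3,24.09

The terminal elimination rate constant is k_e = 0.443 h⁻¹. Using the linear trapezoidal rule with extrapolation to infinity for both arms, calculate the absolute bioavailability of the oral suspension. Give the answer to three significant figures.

Trapezoidal AUC_0→8.5 (IV):
  [0→6]: (59.46+4.17)/2 × 6 = 190.89
  [6→6.5]: (4.17+3.34)/2 × 0.5 = 1.8775
  [6.5→7]: (3.34+2.68)/2 × 0.5 = 1.505
  [7→8.5]: (2.68+1.38)/2 × 1.5 = 3.045
  Sum = 197.3175 mcg/mL·h
IV tail: 1.38/0.443 = 3.115; AUC_iv,0→∞ = 197.3175 + 3.115 = 200.4325 mcg/mL·h
Trapezoidal AUC_0→3 (oral suspension):
  [0→0.5]: (0.00+46.92)/2 × 0.5 = 11.73
  [0.5→1.5]: (46.92+44.77)/2 × 1 = 45.845
  [1.5→3]: (44.77+24.09)/2 × 1.5 = 51.645
  Sum = 109.22 mcg/mL·h
oral suspension tail: 24.09/0.443 = 54.379; AUC_ev,0→∞ = 109.22 + 54.379 = 163.599 mcg/mL·h
F = (AUC_ev/D_ev)/(AUC_iv/D_iv) = (163.599/300)/(200.4325/150) = 0.54533/1.33622 = 0.4081

F = 0.408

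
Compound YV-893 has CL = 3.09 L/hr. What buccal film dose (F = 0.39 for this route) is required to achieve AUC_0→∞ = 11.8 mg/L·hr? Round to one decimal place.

Dose = 93.5 mg

Dose = CL × AUC_0→∞ / F
     = 3.09 × 11.8 / 0.39 = 93.4923 mg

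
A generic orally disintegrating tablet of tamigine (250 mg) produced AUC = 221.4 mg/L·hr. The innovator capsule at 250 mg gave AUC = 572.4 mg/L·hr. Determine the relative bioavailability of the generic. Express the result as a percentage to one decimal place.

F_rel = (AUC_test/D_test) / (AUC_ref/D_ref)
      = (221.4/250) / (572.4/250)
      = 0.8856 / 2.2896 = 0.3868 = 38.68%

F_rel = 38.7%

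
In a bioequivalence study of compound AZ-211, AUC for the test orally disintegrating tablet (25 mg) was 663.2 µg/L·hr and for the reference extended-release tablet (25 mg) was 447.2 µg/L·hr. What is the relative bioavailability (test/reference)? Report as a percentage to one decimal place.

F_rel = (AUC_test/D_test) / (AUC_ref/D_ref)
      = (663.2/25) / (447.2/25)
      = 26.528 / 17.888 = 1.4830 = 148.30%

F_rel = 148.3%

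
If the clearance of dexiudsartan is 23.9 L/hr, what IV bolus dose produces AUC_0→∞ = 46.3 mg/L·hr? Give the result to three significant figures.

Dose_iv = CL × AUC_0→∞
     = 23.9 × 46.3 = 1106.57 mg

Dose = 1110 mg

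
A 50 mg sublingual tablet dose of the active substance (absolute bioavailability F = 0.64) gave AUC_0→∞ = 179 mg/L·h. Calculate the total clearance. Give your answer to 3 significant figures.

CL = 0.179 L/h

CL = F × Dose / AUC_0→∞
   = 0.64 × 50 / 179 = 0.178771 L/h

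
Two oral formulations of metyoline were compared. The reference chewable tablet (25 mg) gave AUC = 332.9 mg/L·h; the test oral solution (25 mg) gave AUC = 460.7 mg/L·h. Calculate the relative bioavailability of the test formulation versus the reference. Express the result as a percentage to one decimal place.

F_rel = 138.4%

F_rel = (AUC_test/D_test) / (AUC_ref/D_ref)
      = (460.7/25) / (332.9/25)
      = 18.428 / 13.316 = 1.3839 = 138.39%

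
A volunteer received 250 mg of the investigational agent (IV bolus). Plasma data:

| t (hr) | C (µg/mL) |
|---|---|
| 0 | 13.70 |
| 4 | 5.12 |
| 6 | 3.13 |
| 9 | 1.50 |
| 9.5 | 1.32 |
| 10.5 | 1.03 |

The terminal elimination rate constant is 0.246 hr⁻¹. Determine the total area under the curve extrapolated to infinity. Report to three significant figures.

AUC = 58.9 µg/mL·hr

Trapezoidal AUC_0→10.5:
  [0→4]: (13.70+5.12)/2 × 4 = 37.64
  [4→6]: (5.12+3.13)/2 × 2 = 8.25
  [6→9]: (3.13+1.50)/2 × 3 = 6.945
  [9→9.5]: (1.50+1.32)/2 × 0.5 = 0.705
  [9.5→10.5]: (1.32+1.03)/2 × 1 = 1.175
  Sum = 54.715 µg/mL·hr
Extrapolated tail: C_last / k_e = 1.03 / 0.246 = 4.187
AUC_0→∞ = 54.715 + 4.187 = 58.902 µg/mL·hr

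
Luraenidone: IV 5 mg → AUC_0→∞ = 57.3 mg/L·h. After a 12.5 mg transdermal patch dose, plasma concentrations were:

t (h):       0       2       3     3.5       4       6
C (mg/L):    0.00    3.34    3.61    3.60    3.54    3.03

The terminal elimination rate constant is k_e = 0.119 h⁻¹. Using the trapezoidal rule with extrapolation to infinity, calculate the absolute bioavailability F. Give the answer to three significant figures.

Trapezoidal AUC_0→6 (transdermal patch):
  [0→2]: (0.00+3.34)/2 × 2 = 3.34
  [2→3]: (3.34+3.61)/2 × 1 = 3.475
  [3→3.5]: (3.61+3.60)/2 × 0.5 = 1.8025
  [3.5→4]: (3.60+3.54)/2 × 0.5 = 1.785
  [4→6]: (3.54+3.03)/2 × 2 = 6.57
  Sum = 16.9725 mg/L·h
Tail: C_last/k_e = 3.03/0.119 = 25.462
AUC_0→∞ (transdermal patch) = 16.9725 + 25.462 = 42.4345 mg/L·h
F = (AUC_ev/D_ev)/(AUC_iv/D_iv) = (42.4345/12.5)/(57.3/5) = 3.39476/11.46 = 0.2962

F = 0.296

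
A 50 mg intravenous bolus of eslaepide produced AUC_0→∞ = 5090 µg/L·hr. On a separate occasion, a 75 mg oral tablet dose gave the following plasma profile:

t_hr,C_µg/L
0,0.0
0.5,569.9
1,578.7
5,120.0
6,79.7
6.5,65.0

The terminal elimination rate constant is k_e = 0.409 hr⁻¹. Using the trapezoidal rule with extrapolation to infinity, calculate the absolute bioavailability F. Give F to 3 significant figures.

F = 0.278

Trapezoidal AUC_0→6.5 (oral tablet):
  [0→0.5]: (0.0+569.9)/2 × 0.5 = 142.475
  [0.5→1]: (569.9+578.7)/2 × 0.5 = 287.15
  [1→5]: (578.7+120.0)/2 × 4 = 1397.4
  [5→6]: (120.0+79.7)/2 × 1 = 99.85
  [6→6.5]: (79.7+65.0)/2 × 0.5 = 36.175
  Sum = 1963.05 µg/L·hr
Tail: C_last/k_e = 65.0/0.409 = 158.924
AUC_0→∞ (oral tablet) = 1963.05 + 158.924 = 2121.974 µg/L·hr
F = (AUC_ev/D_ev)/(AUC_iv/D_iv) = (2121.974/75)/(5090/50) = 28.293/101.8 = 0.2779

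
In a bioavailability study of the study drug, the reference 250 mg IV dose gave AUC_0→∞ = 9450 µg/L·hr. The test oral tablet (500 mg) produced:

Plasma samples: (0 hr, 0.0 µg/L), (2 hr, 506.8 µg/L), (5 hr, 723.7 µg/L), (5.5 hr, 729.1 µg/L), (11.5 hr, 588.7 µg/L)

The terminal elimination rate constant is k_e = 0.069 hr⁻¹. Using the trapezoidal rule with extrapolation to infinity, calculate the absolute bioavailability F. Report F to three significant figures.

Trapezoidal AUC_0→11.5 (oral tablet):
  [0→2]: (0.0+506.8)/2 × 2 = 506.8
  [2→5]: (506.8+723.7)/2 × 3 = 1845.75
  [5→5.5]: (723.7+729.1)/2 × 0.5 = 363.2
  [5.5→11.5]: (729.1+588.7)/2 × 6 = 3953.4
  Sum = 6669.15 µg/L·hr
Tail: C_last/k_e = 588.7/0.069 = 8531.884
AUC_0→∞ (oral tablet) = 6669.15 + 8531.884 = 15201.034 µg/L·hr
F = (AUC_ev/D_ev)/(AUC_iv/D_iv) = (15201.034/500)/(9450/250) = 30.402068/37.8 = 0.8043

F = 0.804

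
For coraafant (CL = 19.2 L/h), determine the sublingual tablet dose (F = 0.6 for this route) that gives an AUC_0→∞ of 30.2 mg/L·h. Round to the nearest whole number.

Dose = 966 mg

Dose = CL × AUC_0→∞ / F
     = 19.2 × 30.2 / 0.6 = 966.4 mg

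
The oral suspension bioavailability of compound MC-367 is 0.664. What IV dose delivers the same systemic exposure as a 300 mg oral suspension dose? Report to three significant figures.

D_iv = 199 mg

Systemic exposure from an extravascular dose = F × D_ev, so the equivalent IV dose is F × D_ev.
D_iv = F × D_ev = 0.664 × 300 = 199.2 mg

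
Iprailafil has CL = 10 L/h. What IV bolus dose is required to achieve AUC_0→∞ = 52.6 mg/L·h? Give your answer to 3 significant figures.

Dose = 526 mg

Dose_iv = CL × AUC_0→∞
     = 10 × 52.6 = 526 mg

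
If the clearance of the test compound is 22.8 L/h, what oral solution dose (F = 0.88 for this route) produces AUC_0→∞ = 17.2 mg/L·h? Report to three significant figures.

Dose = 446 mg

Dose = CL × AUC_0→∞ / F
     = 22.8 × 17.2 / 0.88 = 445.636 mg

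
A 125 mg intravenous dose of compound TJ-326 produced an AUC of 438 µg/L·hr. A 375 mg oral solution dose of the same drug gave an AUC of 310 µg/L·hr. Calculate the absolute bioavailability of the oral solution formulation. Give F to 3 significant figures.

F = (AUC_ev / D_ev) / (AUC_iv / D_iv)
  = (310/375) / (438/125)
  = 0.826667 / 3.504 = 0.2359

F = 0.236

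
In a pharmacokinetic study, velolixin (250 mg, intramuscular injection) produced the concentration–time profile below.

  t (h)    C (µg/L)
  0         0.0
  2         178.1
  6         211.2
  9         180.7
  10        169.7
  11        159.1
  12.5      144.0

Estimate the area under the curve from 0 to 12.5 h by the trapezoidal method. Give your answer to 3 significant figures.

Trapezoidal AUC_0→12.5:
  [0→2]: (0.0+178.1)/2 × 2 = 178.1
  [2→6]: (178.1+211.2)/2 × 4 = 778.6
  [6→9]: (211.2+180.7)/2 × 3 = 587.85
  [9→10]: (180.7+169.7)/2 × 1 = 175.2
  [10→11]: (169.7+159.1)/2 × 1 = 164.4
  [11→12.5]: (159.1+144.0)/2 × 1.5 = 227.325
  Sum = 2111.475 µg/L·h

AUC = 2110 µg/L·h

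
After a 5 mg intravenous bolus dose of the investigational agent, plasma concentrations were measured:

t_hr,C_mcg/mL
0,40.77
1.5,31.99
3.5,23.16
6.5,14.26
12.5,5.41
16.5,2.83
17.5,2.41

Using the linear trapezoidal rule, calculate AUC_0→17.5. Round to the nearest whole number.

Trapezoidal AUC_0→17.5:
  [0→1.5]: (40.77+31.99)/2 × 1.5 = 54.57
  [1.5→3.5]: (31.99+23.16)/2 × 2 = 55.15
  [3.5→6.5]: (23.16+14.26)/2 × 3 = 56.13
  [6.5→12.5]: (14.26+5.41)/2 × 6 = 59.01
  [12.5→16.5]: (5.41+2.83)/2 × 4 = 16.48
  [16.5→17.5]: (2.83+2.41)/2 × 1 = 2.62
  Sum = 243.96 mcg/mL·hr

AUC = 244 mcg/mL·hr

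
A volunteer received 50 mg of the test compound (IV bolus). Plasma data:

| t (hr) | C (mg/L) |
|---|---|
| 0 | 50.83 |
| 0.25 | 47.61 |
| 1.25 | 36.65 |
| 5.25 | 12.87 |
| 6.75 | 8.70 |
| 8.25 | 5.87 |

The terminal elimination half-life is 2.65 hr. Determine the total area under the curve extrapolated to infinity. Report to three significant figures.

AUC = 203 mg/L·hr

Trapezoidal AUC_0→8.25:
  [0→0.25]: (50.83+47.61)/2 × 0.25 = 12.305
  [0.25→1.25]: (47.61+36.65)/2 × 1 = 42.13
  [1.25→5.25]: (36.65+12.87)/2 × 4 = 99.04
  [5.25→6.75]: (12.87+8.70)/2 × 1.5 = 16.1775
  [6.75→8.25]: (8.70+5.87)/2 × 1.5 = 10.9275
  Sum = 180.58 mg/L·hr
k_e = ln2 / t½ = 0.693147 / 2.65 = 0.2616 hr^-1
Extrapolated tail: C_last / k_e = 5.87 / 0.2616 = 22.439
AUC_0→∞ = 180.58 + 22.439 = 203.019 mg/L·hr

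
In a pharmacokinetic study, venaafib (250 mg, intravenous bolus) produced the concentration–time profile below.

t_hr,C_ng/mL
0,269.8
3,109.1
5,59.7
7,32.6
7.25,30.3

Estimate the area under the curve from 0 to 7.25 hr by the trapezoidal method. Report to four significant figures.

Trapezoidal AUC_0→7.25:
  [0→3]: (269.8+109.1)/2 × 3 = 568.35
  [3→5]: (109.1+59.7)/2 × 2 = 168.8
  [5→7]: (59.7+32.6)/2 × 2 = 92.3
  [7→7.25]: (32.6+30.3)/2 × 0.25 = 7.8625
  Sum = 837.3125 ng/mL·hr

AUC = 837.3 ng/mL·hr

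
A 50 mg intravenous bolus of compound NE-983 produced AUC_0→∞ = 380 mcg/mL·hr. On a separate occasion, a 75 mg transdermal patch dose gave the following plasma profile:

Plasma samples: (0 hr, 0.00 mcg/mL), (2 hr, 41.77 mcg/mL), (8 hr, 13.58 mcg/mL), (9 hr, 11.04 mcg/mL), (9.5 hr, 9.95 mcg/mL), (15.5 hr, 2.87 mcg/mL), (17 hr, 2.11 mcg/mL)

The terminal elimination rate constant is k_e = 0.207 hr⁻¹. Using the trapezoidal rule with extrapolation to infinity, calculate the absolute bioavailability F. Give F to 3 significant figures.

Trapezoidal AUC_0→17 (transdermal patch):
  [0→2]: (0.00+41.77)/2 × 2 = 41.77
  [2→8]: (41.77+13.58)/2 × 6 = 166.05
  [8→9]: (13.58+11.04)/2 × 1 = 12.31
  [9→9.5]: (11.04+9.95)/2 × 0.5 = 5.2475
  [9.5→15.5]: (9.95+2.87)/2 × 6 = 38.46
  [15.5→17]: (2.87+2.11)/2 × 1.5 = 3.735
  Sum = 267.5725 mcg/mL·hr
Tail: C_last/k_e = 2.11/0.207 = 10.193
AUC_0→∞ (transdermal patch) = 267.5725 + 10.193 = 277.7655 mcg/mL·hr
F = (AUC_ev/D_ev)/(AUC_iv/D_iv) = (277.7655/75)/(380/50) = 3.70354/7.6 = 0.4873

F = 0.487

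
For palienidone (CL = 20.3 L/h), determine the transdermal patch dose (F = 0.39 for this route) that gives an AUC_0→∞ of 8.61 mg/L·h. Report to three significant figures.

Dose = CL × AUC_0→∞ / F
     = 20.3 × 8.61 / 0.39 = 448.162 mg

Dose = 448 mg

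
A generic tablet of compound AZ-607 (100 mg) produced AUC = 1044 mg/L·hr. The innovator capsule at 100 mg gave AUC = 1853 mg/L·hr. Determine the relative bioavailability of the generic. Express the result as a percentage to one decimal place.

F_rel = 56.3%

F_rel = (AUC_test/D_test) / (AUC_ref/D_ref)
      = (1044/100) / (1853/100)
      = 10.44 / 18.53 = 0.5634 = 56.34%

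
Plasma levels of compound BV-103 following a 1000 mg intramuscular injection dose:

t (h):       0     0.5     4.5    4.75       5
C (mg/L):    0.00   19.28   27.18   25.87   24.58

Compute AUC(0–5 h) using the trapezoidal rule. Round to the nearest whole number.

AUC = 111 mg/L·h

Trapezoidal AUC_0→5:
  [0→0.5]: (0.00+19.28)/2 × 0.5 = 4.82
  [0.5→4.5]: (19.28+27.18)/2 × 4 = 92.92
  [4.5→4.75]: (27.18+25.87)/2 × 0.25 = 6.63125
  [4.75→5]: (25.87+24.58)/2 × 0.25 = 6.30625
  Sum = 110.6775 mg/L·h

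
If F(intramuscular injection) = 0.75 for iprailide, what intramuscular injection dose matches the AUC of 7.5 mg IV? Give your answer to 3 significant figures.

D_intramuscular = 10.0 mg

For equal systemic exposure: F × D_ev = D_iv
D_ev = D_iv / F = 7.5 / 0.75 = 10 mg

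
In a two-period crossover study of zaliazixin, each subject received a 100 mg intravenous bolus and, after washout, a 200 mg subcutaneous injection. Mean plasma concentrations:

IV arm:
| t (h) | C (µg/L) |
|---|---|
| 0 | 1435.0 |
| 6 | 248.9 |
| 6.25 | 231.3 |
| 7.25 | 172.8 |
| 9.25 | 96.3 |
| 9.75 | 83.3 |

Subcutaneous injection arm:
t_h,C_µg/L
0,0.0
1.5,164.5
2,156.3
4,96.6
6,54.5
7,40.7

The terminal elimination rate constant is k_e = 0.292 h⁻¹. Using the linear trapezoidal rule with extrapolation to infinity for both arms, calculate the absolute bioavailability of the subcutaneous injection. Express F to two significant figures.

F = 0.067

Trapezoidal AUC_0→9.75 (IV):
  [0→6]: (1435.0+248.9)/2 × 6 = 5051.7
  [6→6.25]: (248.9+231.3)/2 × 0.25 = 60.025
  [6.25→7.25]: (231.3+172.8)/2 × 1 = 202.05
  [7.25→9.25]: (172.8+96.3)/2 × 2 = 269.1
  [9.25→9.75]: (96.3+83.3)/2 × 0.5 = 44.9
  Sum = 5627.775 µg/L·h
IV tail: 83.3/0.292 = 285.274; AUC_iv,0→∞ = 5627.775 + 285.274 = 5913.049 µg/L·h
Trapezoidal AUC_0→7 (subcutaneous injection):
  [0→1.5]: (0.0+164.5)/2 × 1.5 = 123.375
  [1.5→2]: (164.5+156.3)/2 × 0.5 = 80.2
  [2→4]: (156.3+96.6)/2 × 2 = 252.9
  [4→6]: (96.6+54.5)/2 × 2 = 151.1
  [6→7]: (54.5+40.7)/2 × 1 = 47.6
  Sum = 655.175 µg/L·h
subcutaneous injection tail: 40.7/0.292 = 139.384; AUC_ev,0→∞ = 655.175 + 139.384 = 794.559 µg/L·h
F = (AUC_ev/D_ev)/(AUC_iv/D_iv) = (794.559/200)/(5913.049/100) = 3.972795/59.13049 = 0.0672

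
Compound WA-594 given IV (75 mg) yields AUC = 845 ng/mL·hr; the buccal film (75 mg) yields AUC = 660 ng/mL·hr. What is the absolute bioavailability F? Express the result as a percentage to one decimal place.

F = 78.1%

F = (AUC_ev / D_ev) / (AUC_iv / D_iv)
  = (660/75) / (845/75)
  = 8.8 / 11.2667 = 0.7811
  = 78.11%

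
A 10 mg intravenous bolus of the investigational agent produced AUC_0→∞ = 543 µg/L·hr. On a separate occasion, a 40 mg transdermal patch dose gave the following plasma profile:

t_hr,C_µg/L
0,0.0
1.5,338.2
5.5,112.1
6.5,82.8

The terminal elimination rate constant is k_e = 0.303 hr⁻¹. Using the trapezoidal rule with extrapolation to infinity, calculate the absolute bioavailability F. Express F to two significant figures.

Trapezoidal AUC_0→6.5 (transdermal patch):
  [0→1.5]: (0.0+338.2)/2 × 1.5 = 253.65
  [1.5→5.5]: (338.2+112.1)/2 × 4 = 900.6
  [5.5→6.5]: (112.1+82.8)/2 × 1 = 97.45
  Sum = 1251.7 µg/L·hr
Tail: C_last/k_e = 82.8/0.303 = 273.267
AUC_0→∞ (transdermal patch) = 1251.7 + 273.267 = 1524.967 µg/L·hr
F = (AUC_ev/D_ev)/(AUC_iv/D_iv) = (1524.967/40)/(543/10) = 38.124175/54.3 = 0.7021

F = 0.70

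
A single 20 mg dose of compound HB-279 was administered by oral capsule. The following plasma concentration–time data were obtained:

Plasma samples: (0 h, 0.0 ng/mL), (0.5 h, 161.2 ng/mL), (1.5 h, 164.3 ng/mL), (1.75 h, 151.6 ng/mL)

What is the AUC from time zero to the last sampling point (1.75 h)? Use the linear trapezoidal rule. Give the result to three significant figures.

AUC = 243 ng/mL·h

Trapezoidal AUC_0→1.75:
  [0→0.5]: (0.0+161.2)/2 × 0.5 = 40.3
  [0.5→1.5]: (161.2+164.3)/2 × 1 = 162.75
  [1.5→1.75]: (164.3+151.6)/2 × 0.25 = 39.4875
  Sum = 242.5375 ng/mL·h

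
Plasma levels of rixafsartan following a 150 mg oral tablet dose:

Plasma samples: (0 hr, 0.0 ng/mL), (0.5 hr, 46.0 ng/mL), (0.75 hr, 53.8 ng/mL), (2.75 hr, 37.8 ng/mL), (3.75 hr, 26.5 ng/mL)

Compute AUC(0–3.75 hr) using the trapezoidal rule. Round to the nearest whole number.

AUC = 148 ng/mL·hr

Trapezoidal AUC_0→3.75:
  [0→0.5]: (0.0+46.0)/2 × 0.5 = 11.5
  [0.5→0.75]: (46.0+53.8)/2 × 0.25 = 12.475
  [0.75→2.75]: (53.8+37.8)/2 × 2 = 91.6
  [2.75→3.75]: (37.8+26.5)/2 × 1 = 32.15
  Sum = 147.725 ng/mL·hr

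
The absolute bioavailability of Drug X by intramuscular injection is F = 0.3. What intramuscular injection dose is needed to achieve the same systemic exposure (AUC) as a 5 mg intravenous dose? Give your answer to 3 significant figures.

D_intramuscular = 16.7 mg

For equal systemic exposure: F × D_ev = D_iv
D_ev = D_iv / F = 5 / 0.3 = 16.6667 mg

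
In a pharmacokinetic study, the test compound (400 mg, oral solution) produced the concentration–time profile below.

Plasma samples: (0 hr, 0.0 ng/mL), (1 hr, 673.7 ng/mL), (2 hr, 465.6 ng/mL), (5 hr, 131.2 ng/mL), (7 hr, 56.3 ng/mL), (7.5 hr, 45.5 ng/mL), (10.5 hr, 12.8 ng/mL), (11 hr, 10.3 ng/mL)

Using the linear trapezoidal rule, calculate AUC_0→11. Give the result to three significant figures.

Trapezoidal AUC_0→11:
  [0→1]: (0.0+673.7)/2 × 1 = 336.85
  [1→2]: (673.7+465.6)/2 × 1 = 569.65
  [2→5]: (465.6+131.2)/2 × 3 = 895.2
  [5→7]: (131.2+56.3)/2 × 2 = 187.5
  [7→7.5]: (56.3+45.5)/2 × 0.5 = 25.45
  [7.5→10.5]: (45.5+12.8)/2 × 3 = 87.45
  [10.5→11]: (12.8+10.3)/2 × 0.5 = 5.775
  Sum = 2107.875 ng/mL·hr

AUC = 2110 ng/mL·hr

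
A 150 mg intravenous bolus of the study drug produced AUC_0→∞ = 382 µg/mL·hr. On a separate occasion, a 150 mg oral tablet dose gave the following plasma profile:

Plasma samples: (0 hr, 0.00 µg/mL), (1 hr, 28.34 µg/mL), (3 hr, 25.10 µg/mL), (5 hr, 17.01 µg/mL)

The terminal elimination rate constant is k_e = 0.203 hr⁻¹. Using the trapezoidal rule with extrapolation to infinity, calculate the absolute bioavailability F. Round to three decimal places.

F = 0.507

Trapezoidal AUC_0→5 (oral tablet):
  [0→1]: (0.00+28.34)/2 × 1 = 14.17
  [1→3]: (28.34+25.10)/2 × 2 = 53.44
  [3→5]: (25.10+17.01)/2 × 2 = 42.11
  Sum = 109.72 µg/mL·hr
Tail: C_last/k_e = 17.01/0.203 = 83.793
AUC_0→∞ (oral tablet) = 109.72 + 83.793 = 193.513 µg/mL·hr
F = (AUC_ev/D_ev)/(AUC_iv/D_iv) = (193.513/150)/(382/150) = 1.29009/2.54667 = 0.5066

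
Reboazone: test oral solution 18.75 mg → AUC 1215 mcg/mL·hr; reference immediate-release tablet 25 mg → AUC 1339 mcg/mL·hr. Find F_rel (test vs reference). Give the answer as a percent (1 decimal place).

F_rel = 121.0%

F_rel = (AUC_test/D_test) / (AUC_ref/D_ref)
      = (1215/18.75) / (1339/25)
      = 64.8 / 53.56 = 1.2099 = 120.99%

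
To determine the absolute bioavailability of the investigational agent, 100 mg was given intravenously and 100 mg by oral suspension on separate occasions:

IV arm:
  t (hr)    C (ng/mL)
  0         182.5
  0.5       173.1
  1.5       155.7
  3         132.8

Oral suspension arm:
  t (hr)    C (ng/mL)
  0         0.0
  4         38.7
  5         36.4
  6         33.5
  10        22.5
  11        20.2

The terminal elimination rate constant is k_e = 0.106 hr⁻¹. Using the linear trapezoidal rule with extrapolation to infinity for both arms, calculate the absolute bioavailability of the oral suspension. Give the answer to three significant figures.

F = 0.275

Trapezoidal AUC_0→3 (IV):
  [0→0.5]: (182.5+173.1)/2 × 0.5 = 88.9
  [0.5→1.5]: (173.1+155.7)/2 × 1 = 164.4
  [1.5→3]: (155.7+132.8)/2 × 1.5 = 216.375
  Sum = 469.675 ng/mL·hr
IV tail: 132.8/0.106 = 1252.830; AUC_iv,0→∞ = 469.675 + 1252.830 = 1722.505 ng/mL·hr
Trapezoidal AUC_0→11 (oral suspension):
  [0→4]: (0.0+38.7)/2 × 4 = 77.4
  [4→5]: (38.7+36.4)/2 × 1 = 37.55
  [5→6]: (36.4+33.5)/2 × 1 = 34.95
  [6→10]: (33.5+22.5)/2 × 4 = 112.0
  [10→11]: (22.5+20.2)/2 × 1 = 21.35
  Sum = 283.25 ng/mL·hr
oral suspension tail: 20.2/0.106 = 190.566; AUC_ev,0→∞ = 283.25 + 190.566 = 473.816 ng/mL·hr
F = (AUC_ev/D_ev)/(AUC_iv/D_iv) = (473.816/100)/(1722.505/100) = 4.73816/17.22505 = 0.2751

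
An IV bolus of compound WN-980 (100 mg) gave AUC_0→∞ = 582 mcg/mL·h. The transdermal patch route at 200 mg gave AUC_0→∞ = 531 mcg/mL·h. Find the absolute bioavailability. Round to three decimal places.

F = (AUC_ev / D_ev) / (AUC_iv / D_iv)
  = (531/200) / (582/100)
  = 2.655 / 5.82 = 0.4562

F = 0.456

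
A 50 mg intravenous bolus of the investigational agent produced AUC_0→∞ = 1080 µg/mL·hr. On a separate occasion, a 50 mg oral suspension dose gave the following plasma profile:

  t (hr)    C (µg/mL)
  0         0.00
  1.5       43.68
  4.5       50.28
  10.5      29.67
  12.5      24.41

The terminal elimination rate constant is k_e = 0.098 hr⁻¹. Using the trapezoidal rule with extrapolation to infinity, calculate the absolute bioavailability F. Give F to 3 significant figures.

Trapezoidal AUC_0→12.5 (oral suspension):
  [0→1.5]: (0.00+43.68)/2 × 1.5 = 32.76
  [1.5→4.5]: (43.68+50.28)/2 × 3 = 140.94
  [4.5→10.5]: (50.28+29.67)/2 × 6 = 239.85
  [10.5→12.5]: (29.67+24.41)/2 × 2 = 54.08
  Sum = 467.63 µg/mL·hr
Tail: C_last/k_e = 24.41/0.098 = 249.082
AUC_0→∞ (oral suspension) = 467.63 + 249.082 = 716.712 µg/mL·hr
F = (AUC_ev/D_ev)/(AUC_iv/D_iv) = (716.712/50)/(1080/50) = 14.33424/21.6 = 0.6636

F = 0.664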